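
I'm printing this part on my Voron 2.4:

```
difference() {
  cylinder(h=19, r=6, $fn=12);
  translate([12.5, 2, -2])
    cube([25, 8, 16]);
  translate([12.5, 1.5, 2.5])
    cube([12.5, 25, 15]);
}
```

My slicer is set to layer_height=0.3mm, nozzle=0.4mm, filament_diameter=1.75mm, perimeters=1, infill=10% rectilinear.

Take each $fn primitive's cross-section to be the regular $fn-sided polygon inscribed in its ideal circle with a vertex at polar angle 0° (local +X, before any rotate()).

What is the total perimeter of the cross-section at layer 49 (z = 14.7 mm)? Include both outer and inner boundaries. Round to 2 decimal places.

At z = 14.7 mm: the cylinder: section is a regular 12-gon, circumradius r=6 (perimeter = 2·12·6.000·sin(180°/12) = 37.27 mm); the cube at (12.5, 2) does not reach this height (z outside [-2, 14]); the cube at (12.5, 1.5) (footprint 12.5×25) is included at this height (perimeter 75.00 mm); Taking the first minus the rest: starting from the r=6 cylinder, the 12.5×25 cube at (12.5, 1.5) misses the remaining region (no effect) — boundary = 37.27 mm. Overall, the cross-section is a single solid region. Total boundary length (outer) = 37.27 mm.

37.27 mm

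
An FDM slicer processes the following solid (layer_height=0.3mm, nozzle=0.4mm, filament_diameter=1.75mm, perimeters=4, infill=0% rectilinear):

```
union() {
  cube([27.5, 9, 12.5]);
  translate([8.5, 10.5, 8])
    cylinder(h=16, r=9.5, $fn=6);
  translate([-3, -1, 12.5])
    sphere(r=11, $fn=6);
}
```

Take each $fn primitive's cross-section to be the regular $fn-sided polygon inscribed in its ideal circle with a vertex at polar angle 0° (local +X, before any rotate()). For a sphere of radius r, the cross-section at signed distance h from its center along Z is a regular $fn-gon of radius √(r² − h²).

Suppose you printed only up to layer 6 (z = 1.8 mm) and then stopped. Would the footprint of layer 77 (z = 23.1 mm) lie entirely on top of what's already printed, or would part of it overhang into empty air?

Compare the two slices. At z = 1.8: the 27.5×9 cube contributes its full rectangle (area 247.50 mm²); the cylinder at (8.5, 10.5) is not intersected at this z (z outside [8, 24]); the r=11 sphere at (-3, -1) contributes a regular 6-gon of circumradius √(11²−10.7²) = 2.551 (area = (6/2)·2.551²·sin(360°/6) = 16.91 mm²); Combining (union): the 2 present regions are separate (no shared area or edge), so areas and boundary lengths simply add and each stays a separate island — area = 264.41 mm². At z = 23.1: the cube is not intersected at this z (z outside [0, 12.5]); the r=9.5 cylinder at (8.5, 10.5) gives a regular 6-gon of circumradius 9.5 (constant along its height) (area = (6/2)·9.500²·sin(360°/6) = 234.48 mm²); the r=11 sphere at (-3, -1) slices to a regular 6-gon of circumradius 2.939 (√(r²−h²) with h=10.6 from center) (area = (6/2)·2.939²·sin(360°/6) = 22.45 mm²); Taking the union: the 2 present regions are separate (no shared area or edge), so areas and boundary lengths simply add and each stays a separate island — area = 256.92 mm². Checking containment: at z = 23.1 the cross-section extends beyond the z = 1.8 cross-section by about 149.99 mm².

part overhangs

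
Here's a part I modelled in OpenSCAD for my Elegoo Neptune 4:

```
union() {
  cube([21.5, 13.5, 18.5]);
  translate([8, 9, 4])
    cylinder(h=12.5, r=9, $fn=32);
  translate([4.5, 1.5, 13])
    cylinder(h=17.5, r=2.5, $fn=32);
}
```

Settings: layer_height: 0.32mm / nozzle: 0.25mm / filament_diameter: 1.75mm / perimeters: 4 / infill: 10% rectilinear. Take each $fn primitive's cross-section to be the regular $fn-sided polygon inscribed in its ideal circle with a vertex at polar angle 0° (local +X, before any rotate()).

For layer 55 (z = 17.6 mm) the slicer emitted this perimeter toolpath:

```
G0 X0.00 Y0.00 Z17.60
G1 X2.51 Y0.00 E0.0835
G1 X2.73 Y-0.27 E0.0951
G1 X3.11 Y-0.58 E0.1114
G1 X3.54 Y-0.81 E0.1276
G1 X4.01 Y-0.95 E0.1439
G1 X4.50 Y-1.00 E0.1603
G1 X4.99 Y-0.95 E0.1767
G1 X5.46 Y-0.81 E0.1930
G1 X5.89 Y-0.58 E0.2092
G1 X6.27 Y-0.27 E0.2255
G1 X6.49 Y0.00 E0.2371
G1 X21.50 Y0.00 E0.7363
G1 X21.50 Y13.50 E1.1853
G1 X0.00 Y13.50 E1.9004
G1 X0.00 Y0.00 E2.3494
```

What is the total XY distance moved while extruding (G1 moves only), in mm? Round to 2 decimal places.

70.64 mm

Sum the Euclidean lengths of each G1 segment: total = 70.64 mm.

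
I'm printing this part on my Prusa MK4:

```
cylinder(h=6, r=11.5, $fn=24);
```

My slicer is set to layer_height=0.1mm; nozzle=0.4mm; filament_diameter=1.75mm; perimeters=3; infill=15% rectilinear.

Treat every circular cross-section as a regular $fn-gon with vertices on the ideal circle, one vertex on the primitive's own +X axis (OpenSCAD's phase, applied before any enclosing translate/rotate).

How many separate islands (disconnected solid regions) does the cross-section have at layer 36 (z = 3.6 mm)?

1

At z = 3.6 mm: the r=11.5 cylinder contributes a regular 24-gon of circumradius 11.5. Overall, the cross-section is a single solid region. Island count = 1.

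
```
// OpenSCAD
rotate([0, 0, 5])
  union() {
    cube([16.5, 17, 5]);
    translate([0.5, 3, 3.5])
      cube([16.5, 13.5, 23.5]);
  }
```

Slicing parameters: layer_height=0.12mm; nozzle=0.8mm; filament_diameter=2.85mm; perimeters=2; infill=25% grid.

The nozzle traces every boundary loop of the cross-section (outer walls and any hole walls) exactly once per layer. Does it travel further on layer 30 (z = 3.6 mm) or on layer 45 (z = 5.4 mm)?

Layer 30 (z = 3.6): the cube (footprint 16.5×17) is included at this height (perimeter 67.00 mm); the cube at (0.5, 3) (footprint 16.5×13.5) is included at this height (perimeter 60.00 mm); Combining (union): the regions partially overlap (shared area 216.00 mm²), so the edge portions inside another operand are dropped and the merged outline is re-measured after clipping — boundary = 68.00 mm; (rotated 5° about Z; rotation is an isometry so areas/perimeters/island counts are preserved). So its perimeter = 68.00 mm. Layer 45 (z = 5.4): the cube is not intersected at this z (z outside [0, 5]); the cube at (0.5, 3) (footprint 16.5×13.5) is included at this height (perimeter 60.00 mm); Combining (union): only the 16.5×13.5 cube at (0.5, 3) is present, so the union is just that shape — boundary = 60.00 mm; (whole slice rotated 5° about Z — lengths, areas and connectivity unchanged). So its perimeter = 60.00 mm. Layer 30 is larger (68.00 vs 60.00 mm).

layer 30 (z = 3.6 mm)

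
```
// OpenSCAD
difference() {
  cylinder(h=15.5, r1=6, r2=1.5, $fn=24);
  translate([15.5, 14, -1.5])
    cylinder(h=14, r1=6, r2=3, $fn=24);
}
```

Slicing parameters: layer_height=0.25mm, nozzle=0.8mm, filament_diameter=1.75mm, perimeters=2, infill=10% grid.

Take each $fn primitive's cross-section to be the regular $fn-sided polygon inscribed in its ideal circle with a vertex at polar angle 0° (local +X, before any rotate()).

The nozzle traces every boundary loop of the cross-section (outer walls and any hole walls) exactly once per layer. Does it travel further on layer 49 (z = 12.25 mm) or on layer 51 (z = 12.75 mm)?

layer 49 (z = 12.25 mm)

Layer 49 (z = 12.25): the cone: at t=0.790 of its height the radius interpolates to r₁+(r₂−r₁)t = 2.444, giving a regular 24-gon of that circumradius (perimeter = 2·24·2.444·sin(180°/24) = 15.31 mm); the cone at (15.5, 14) (r1=6→r2=3) has section circumradius 3.054 here — a regular 24-gon (perimeter = 2·24·3.054·sin(180°/24) = 19.13 mm); Subtracting the remaining from the first: starting from the cone, the cone at (15.5, 14) misses the remaining region (no effect) — boundary = 15.31 mm. So its perimeter = 15.31 mm. Layer 51 (z = 12.75): the cone (r1=6→r2=1.5) has section circumradius 2.298 here — a regular 24-gon (perimeter = 2·24·2.298·sin(180°/24) = 14.40 mm); the cone at (15.5, 14) is not intersected at this z (z outside [-1.5, 12.5]); Taking the first minus the rest: none of the subtracted shapes is present at this height, so the cone is unchanged — boundary = 14.40 mm. So its perimeter = 14.40 mm. Layer 49 is larger (15.31 vs 14.40 mm).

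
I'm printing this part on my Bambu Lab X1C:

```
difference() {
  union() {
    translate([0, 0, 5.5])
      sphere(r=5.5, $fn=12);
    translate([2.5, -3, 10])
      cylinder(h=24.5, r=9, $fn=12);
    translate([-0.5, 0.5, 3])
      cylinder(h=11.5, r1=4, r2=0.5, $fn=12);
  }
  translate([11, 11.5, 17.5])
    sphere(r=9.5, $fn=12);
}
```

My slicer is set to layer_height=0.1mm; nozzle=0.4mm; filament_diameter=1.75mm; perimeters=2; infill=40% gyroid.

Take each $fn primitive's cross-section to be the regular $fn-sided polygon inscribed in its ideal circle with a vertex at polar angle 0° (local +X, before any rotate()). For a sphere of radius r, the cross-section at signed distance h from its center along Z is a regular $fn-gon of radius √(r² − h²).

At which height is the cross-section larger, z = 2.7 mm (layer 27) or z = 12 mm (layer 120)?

layer 120 (z = 12 mm)

Layer 27 (z = 2.7): the sphere: section is a regular 12-gon, circumradius = √(r²−h²) = √(5.5²−2.8²) = 4.734 (area = (12/2)·4.734²·sin(360°/12) = 67.23 mm²); the cylinder at (2.5, -3) is absent (z outside [10, 34.5]); the cone at (-0.5, 0.5) does not reach this height (z outside [3, 14.5]); Taking the union: only the r=5.5 sphere is present, so the union is just that shape — area = 67.23 mm²; the sphere at (11, 11.5) is not intersected at this z (|z−center|=14.800 > r=9.5); Subtracting the remaining from the first: none of the subtracted shapes is present at this height, so the result so far is unchanged — area = 67.23 mm². So its area = 67.23 mm². Layer 120 (z = 12): the sphere does not reach this height (|z−center|=6.500 > r=5.5); the r=9 cylinder at (2.5, -3) contributes a regular 12-gon of circumradius 9 (area = (12/2)·9.000²·sin(360°/12) = 243.00 mm²); the cone at (-0.5, 0.5) contributes a regular 12-gon of circumradius 1.261 (interpolated between r1=4 and r2=0.5 at t=0.783) (area = (12/2)·1.261²·sin(360°/12) = 4.77 mm²); Merging all regions: the cone at (-0.5, 0.5) lies entirely inside the r=9 cylinder at (2.5, -3), so the union is just the r=9 cylinder at (2.5, -3) — area = 243.00 mm²; the sphere at (11, 11.5): section is a regular 12-gon, circumradius = √(r²−h²) = √(9.5²−5.5²) = 7.746 (area = (12/2)·7.746²·sin(360°/12) = 180.00 mm²); Subtracting the remaining from the first: starting from the result so far (243.00 mm²), the r=9.5 sphere at (11, 11.5) misses the remaining region (no effect) — area = 243.00 mm². So its area = 243.00 mm². Layer 120 is larger (243.00 vs 67.23 mm²).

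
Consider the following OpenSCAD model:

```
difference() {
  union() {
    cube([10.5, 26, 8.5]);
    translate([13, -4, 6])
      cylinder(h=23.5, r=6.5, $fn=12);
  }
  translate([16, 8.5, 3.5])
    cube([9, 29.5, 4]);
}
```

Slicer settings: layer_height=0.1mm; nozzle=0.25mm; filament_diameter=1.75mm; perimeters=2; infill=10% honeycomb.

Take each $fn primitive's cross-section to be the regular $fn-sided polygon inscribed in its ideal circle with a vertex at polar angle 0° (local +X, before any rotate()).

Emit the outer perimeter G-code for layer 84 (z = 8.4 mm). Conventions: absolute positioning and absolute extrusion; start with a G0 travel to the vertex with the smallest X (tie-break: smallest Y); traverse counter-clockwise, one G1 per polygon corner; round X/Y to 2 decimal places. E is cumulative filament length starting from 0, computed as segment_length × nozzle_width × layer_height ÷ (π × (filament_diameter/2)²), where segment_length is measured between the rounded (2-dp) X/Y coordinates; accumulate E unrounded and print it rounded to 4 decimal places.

G0 X0.00 Y0.00 Z8.40
G1 X8.12 Y0.00 E0.0844
G1 X7.37 Y-0.75 E0.0954
G1 X6.50 Y-4.00 E0.1304
G1 X7.37 Y-7.25 E0.1654
G1 X9.75 Y-9.63 E0.2003
G1 X13.00 Y-10.50 E0.2353
G1 X16.25 Y-9.63 E0.2703
G1 X18.63 Y-7.25 E0.3053
G1 X19.50 Y-4.00 E0.3402
G1 X18.63 Y-0.75 E0.3752
G1 X16.25 Y1.63 E0.4102
G1 X13.00 Y2.50 E0.4452
G1 X10.50 Y1.83 E0.4721
G1 X10.50 Y26.00 E0.7233
G1 X0.00 Y26.00 E0.8324
G1 X0.00 Y0.00 E1.1027

At z = 8.4 mm: the 10.5×26 cube contributes its full rectangle; the r=6.5 cylinder at (13, -4) gives a regular 12-gon of circumradius 6.5 (constant along its height); Merging all regions: the regions partially overlap (shared area 2.62 mm²), so overlapping operands fuse into one piece — 1 connected region; the cube at (16, 8.5) is absent (z outside [3.5, 7.5]); Subtracting the remaining from the first: none of the subtracted shapes is present at this height, so the result so far is unchanged — 1 connected region. The outline is a single polygon with 16 vertices. Extrusion per mm of travel: 0.25 × 0.1 / (π × 0.875²) = 0.010394. Accumulating E over each segment gives final E = 1.1027.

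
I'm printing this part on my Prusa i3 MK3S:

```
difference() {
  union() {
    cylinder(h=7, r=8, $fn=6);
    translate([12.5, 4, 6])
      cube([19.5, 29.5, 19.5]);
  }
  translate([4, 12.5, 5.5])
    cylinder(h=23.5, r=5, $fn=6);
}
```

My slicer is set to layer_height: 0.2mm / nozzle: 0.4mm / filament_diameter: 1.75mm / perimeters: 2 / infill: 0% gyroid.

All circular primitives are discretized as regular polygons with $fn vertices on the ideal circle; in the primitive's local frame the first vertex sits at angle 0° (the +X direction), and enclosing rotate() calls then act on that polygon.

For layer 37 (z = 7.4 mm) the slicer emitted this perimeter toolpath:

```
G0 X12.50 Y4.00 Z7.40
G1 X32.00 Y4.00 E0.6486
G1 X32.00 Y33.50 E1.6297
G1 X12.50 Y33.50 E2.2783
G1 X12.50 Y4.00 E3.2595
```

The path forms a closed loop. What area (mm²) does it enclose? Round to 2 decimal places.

Apply the shoelace formula to the sequence of (X, Y) vertices; enclosed area = 575.25 mm².

575.25 mm²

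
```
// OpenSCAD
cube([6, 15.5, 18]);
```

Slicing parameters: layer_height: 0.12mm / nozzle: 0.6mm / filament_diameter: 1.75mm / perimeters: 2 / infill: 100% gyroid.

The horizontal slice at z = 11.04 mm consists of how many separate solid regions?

1

At z = 11.04 mm: the cube is present — its section is the full 6×15.5 rectangle. The result has 1 disconnected region.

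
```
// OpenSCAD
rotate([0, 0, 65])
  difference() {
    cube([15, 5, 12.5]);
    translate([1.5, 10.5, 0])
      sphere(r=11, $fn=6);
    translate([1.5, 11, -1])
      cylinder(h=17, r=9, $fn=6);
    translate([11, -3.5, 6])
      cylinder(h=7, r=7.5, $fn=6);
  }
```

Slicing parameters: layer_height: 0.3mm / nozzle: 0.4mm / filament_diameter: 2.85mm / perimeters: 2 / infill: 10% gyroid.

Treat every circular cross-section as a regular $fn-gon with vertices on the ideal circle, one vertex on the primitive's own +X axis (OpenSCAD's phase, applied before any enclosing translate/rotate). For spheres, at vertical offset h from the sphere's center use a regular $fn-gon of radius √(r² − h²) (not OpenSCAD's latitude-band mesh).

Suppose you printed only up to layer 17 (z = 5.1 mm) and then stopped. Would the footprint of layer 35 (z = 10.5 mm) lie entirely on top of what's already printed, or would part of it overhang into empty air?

part overhangs

Compare the two slices. At z = 5.1: the cube (footprint 15×5) is included at this height (area 75.00 mm²); the sphere at (1.5, 10.5): section is a regular 6-gon, circumradius = √(r²−h²) = √(11²−5.1²) = 9.746 (area = (6/2)·9.746²·sin(360°/6) = 246.79 mm²); the r=9 cylinder at (1.5, 11) gives a regular 6-gon of circumradius 9 (constant along its height) (area = (6/2)·9.000²·sin(360°/6) = 210.44 mm²); the cylinder at (11, -3.5) is not intersected at this z (z outside [6, 13]); Taking the first minus the rest: starting from the 15×5 cube (75.00 mm²), the r=11 sphere at (1.5, 10.5) partially overlaps it — only the 21.24 mm² overlap (of its 246.79 mm²) is removed, clipping the outline; the r=9 cylinder at (1.5, 11) misses the remaining region (no effect) — area = 53.76 mm²; (whole slice rotated 65° about Z — lengths, areas and connectivity unchanged). At z = 10.5: the cube is present — its section is the full 15×5 rectangle (area 75.00 mm²); the r=11 sphere at (1.5, 10.5) contributes a regular 6-gon of circumradius √(11²−10.5²) = 3.279 (area = (6/2)·3.279²·sin(360°/6) = 27.93 mm²); the r=9 cylinder at (1.5, 11) contributes a regular 6-gon of circumradius 9 (area = (6/2)·9.000²·sin(360°/6) = 210.44 mm²); the r=7.5 cylinder at (11, -3.5) contributes a regular 6-gon of circumradius 7.5 (area = (6/2)·7.500²·sin(360°/6) = 146.14 mm²); Taking the first minus the rest: starting from the 15×5 cube (75.00 mm²), the r=11 sphere at (1.5, 10.5) misses the remaining region (no effect); the r=9 cylinder at (1.5, 11) partially overlaps it — only the 11.69 mm² overlap (of its 210.44 mm²) is removed, clipping the outline; the r=7.5 cylinder at (11, -3.5) partially overlaps it — only the 25.75 mm² overlap (of its 146.14 mm²) is removed, clipping the outline — area = 37.56 mm²; (rotated 65° about Z; rotation is an isometry so areas/perimeters/island counts are preserved). Checking containment: at z = 10.5 the cross-section extends beyond the z = 5.1 cross-section by about 9.54 mm².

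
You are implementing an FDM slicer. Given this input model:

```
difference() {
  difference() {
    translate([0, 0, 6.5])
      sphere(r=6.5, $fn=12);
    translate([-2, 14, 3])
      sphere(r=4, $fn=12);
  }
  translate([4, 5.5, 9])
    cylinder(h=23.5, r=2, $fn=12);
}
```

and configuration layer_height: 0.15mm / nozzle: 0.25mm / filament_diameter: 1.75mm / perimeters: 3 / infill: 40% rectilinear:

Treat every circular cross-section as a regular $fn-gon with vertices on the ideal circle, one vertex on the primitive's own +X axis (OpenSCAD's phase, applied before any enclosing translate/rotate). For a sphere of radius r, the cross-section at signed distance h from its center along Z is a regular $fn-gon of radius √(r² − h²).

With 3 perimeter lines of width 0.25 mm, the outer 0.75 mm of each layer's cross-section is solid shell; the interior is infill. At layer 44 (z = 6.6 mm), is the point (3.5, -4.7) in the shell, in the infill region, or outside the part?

At z = 6.6 mm: the sphere: section is a regular 12-gon, circumradius = √(r²−h²) = √(6.5²−0.1²) = 6.499; the r=4 sphere at (-2, 14) contributes a regular 12-gon of circumradius √(4²−3.6²) = 1.744; Subtracting the remaining from the first: starting from the r=6.5 sphere, the r=4 sphere at (-2, 14) misses the remaining region (no effect) — 1 connected region; the cylinder at (4, 5.5) is absent (z outside [9, 32.5]); Subtracting the remaining from the first: none of the subtracted shapes is present at this height, so that combined region is unchanged — 1 connected region. Overall, the cross-section is a single solid region. The nearest boundary edge runs (5.63, -3.25)→(3.25, -5.63); distance from the point to it = 0.48 mm. The point is inside the cross-section, 0.48 mm from the nearest boundary — within the 0.75 mm shell band (3 × 0.25).

shell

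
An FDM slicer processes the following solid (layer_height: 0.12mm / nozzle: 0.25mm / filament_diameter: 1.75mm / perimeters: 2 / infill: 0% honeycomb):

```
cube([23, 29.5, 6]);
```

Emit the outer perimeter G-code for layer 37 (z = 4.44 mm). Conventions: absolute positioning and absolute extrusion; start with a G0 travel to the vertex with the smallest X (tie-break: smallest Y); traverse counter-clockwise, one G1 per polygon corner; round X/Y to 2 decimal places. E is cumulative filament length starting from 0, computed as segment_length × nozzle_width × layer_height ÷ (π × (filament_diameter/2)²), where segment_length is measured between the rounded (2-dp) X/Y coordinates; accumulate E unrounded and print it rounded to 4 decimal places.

G0 X0.00 Y0.00 Z4.44
G1 X23.00 Y0.00 E0.2869
G1 X23.00 Y29.50 E0.6548
G1 X0.00 Y29.50 E0.9417
G1 X0.00 Y0.00 E1.3096

At z = 4.44 mm: the 23×29.5 cube contributes its full rectangle. The outline is a single polygon with 4 vertices. Extrusion per mm of travel: 0.25 × 0.12 / (π × 0.875²) = 0.012473. Accumulating E over each segment gives final E = 1.3096.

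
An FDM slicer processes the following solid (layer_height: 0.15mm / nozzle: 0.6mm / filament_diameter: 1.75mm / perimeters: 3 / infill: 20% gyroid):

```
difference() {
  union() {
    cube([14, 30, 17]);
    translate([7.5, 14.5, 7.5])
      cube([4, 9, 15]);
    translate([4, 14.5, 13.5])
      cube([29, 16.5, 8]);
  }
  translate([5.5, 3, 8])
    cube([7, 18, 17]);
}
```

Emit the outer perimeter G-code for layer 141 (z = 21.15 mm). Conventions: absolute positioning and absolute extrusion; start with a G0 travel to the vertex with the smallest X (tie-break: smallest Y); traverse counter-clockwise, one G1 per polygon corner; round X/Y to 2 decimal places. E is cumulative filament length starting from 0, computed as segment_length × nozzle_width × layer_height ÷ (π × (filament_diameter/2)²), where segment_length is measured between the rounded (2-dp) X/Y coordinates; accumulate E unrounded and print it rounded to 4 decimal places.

G0 X4.00 Y14.50 Z21.15
G1 X5.50 Y14.50 E0.0561
G1 X5.50 Y21.00 E0.2993
G1 X12.50 Y21.00 E0.5613
G1 X12.50 Y14.50 E0.8045
G1 X33.00 Y14.50 E1.5715
G1 X33.00 Y31.00 E2.1889
G1 X4.00 Y31.00 E3.2740
G1 X4.00 Y14.50 E3.8914

At z = 21.15 mm: the cube is not intersected at this z (z outside [0, 17]); the cube at (7.5, 14.5) (footprint 4×9) is included at this height; the 29×16.5 cube at (4, 14.5) contributes its full rectangle; Combining (union): the 4×9 cube at (7.5, 14.5) lies entirely inside the 29×16.5 cube at (4, 14.5), so the union is just the 29×16.5 cube at (4, 14.5) — 1 connected region; the cube at (5.5, 3) is present — its section is the full 7×18 rectangle; Taking the first minus the rest: starting from that combined region, the 7×18 cube at (5.5, 3) partially overlaps it — only the 45.50 mm² overlap (of its 126.00 mm²) is removed, clipping the outline — 1 connected region. The outline is a single polygon with 8 vertices. Extrusion per mm of travel: 0.6 × 0.15 / (π × 0.875²) = 0.037418. Accumulating E over each segment gives final E = 3.8914.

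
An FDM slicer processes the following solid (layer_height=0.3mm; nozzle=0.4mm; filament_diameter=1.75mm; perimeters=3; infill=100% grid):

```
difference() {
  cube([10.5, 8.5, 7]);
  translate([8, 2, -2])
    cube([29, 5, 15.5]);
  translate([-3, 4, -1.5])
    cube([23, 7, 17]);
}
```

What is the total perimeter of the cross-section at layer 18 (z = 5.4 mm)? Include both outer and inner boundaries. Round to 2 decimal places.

29.00 mm

At z = 5.4 mm: the 10.5×8.5 cube contributes its full rectangle (perimeter 38.00 mm); the cube at (8, 2) (footprint 29×5) is included at this height (perimeter 68.00 mm); the cube at (-3, 4) (footprint 23×7) is included at this height (perimeter 60.00 mm); After the difference (first − rest): starting from the 10.5×8.5 cube, the 29×5 cube at (8, 2) partially overlaps it — only the 12.50 mm² overlap (of its 145.00 mm²) is removed, clipping the outline; the 23×7 cube at (-3, 4) partially overlaps it — only the 39.75 mm² overlap (of its 161.00 mm²) is removed, clipping the outline — boundary = 29.00 mm. Overall, the cross-section is a single solid region. Total boundary length (outer) = 29.00 mm.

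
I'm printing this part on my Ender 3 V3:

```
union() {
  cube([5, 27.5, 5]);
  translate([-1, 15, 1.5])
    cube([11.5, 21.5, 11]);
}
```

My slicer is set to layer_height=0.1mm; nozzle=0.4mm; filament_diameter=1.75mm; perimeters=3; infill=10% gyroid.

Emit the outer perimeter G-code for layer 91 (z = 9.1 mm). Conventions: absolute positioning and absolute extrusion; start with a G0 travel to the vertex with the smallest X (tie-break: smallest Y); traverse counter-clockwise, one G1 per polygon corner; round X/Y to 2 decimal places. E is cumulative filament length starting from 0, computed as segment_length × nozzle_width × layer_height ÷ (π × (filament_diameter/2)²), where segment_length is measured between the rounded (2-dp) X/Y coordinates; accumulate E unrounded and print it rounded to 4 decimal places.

G0 X-1.00 Y15.00 Z9.10
G1 X10.50 Y15.00 E0.1912
G1 X10.50 Y36.50 E0.5488
G1 X-1.00 Y36.50 E0.7400
G1 X-1.00 Y15.00 E1.0976

At z = 9.1 mm: the cube does not reach this height (z outside [0, 5]); the 11.5×21.5 cube at (-1, 15) contributes its full rectangle; Combining (union): only the 11.5×21.5 cube at (-1, 15) is present, so the union is just that shape — 1 connected region. The outline is a single polygon with 4 vertices. Extrusion per mm of travel: 0.4 × 0.1 / (π × 0.875²) = 0.016630. Accumulating E over each segment gives final E = 1.0976.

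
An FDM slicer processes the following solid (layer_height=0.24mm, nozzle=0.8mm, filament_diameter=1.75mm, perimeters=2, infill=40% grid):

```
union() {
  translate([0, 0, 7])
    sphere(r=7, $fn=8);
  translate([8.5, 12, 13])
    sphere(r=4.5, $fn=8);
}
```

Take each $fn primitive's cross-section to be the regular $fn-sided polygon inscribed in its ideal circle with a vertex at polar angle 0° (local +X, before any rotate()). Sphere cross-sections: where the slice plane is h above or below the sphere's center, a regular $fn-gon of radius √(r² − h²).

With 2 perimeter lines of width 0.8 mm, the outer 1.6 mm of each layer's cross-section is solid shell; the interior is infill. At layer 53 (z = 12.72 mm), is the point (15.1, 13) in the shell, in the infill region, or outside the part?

outside

At z = 12.72 mm: the sphere: section is a regular 8-gon, circumradius = √(r²−h²) = √(7²−5.72²) = 4.035; the r=4.5 sphere at (8.5, 12) slices to a regular 8-gon of circumradius 4.491 (√(r²−h²) with h=0.28 from center); Merging all regions: the 2 present regions are separate (no shared area or edge), so areas and boundary lengths simply add and each stays a separate island — 2 connected regions. Overall, the cross-section has 2 separate islands. The nearest boundary edge runs (11.68, 15.18)→(12.99, 12.00); distance from the point to it = 2.33 mm. The point is not inside any of the regions above, so it lies outside the cross-section (2.33 mm from the nearest boundary).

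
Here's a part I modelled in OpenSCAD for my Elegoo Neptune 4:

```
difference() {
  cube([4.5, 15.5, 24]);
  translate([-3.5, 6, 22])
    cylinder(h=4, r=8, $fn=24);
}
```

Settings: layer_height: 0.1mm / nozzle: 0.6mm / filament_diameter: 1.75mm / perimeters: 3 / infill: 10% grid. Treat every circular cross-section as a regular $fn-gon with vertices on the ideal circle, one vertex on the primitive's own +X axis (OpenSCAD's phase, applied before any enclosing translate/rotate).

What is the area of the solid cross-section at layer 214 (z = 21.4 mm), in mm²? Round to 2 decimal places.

69.75 mm²

At z = 21.4 mm: the 4.5×15.5 cube contributes its full rectangle (area 69.75 mm²); the cylinder at (-3.5, 6) is not intersected at this z (z outside [22, 26]); Subtracting the remaining from the first: none of the subtracted shapes is present at this height, so the 4.5×15.5 cube is unchanged — area = 69.75 mm². Overall, the cross-section is a single solid region. Net area = 69.75 mm².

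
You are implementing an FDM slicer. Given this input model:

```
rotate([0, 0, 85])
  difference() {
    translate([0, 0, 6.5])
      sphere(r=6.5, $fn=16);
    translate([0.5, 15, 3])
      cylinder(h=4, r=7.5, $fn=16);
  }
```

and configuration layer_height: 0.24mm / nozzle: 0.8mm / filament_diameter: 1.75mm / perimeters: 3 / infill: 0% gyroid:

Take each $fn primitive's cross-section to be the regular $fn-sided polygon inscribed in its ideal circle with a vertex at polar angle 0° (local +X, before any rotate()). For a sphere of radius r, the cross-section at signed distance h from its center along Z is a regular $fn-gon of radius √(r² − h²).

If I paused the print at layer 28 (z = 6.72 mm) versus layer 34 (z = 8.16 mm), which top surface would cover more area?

layer 28 (z = 6.72 mm)

Layer 28 (z = 6.72): the sphere: section is a regular 16-gon, circumradius = √(r²−h²) = √(6.5²−0.22²) = 6.496 (area = (16/2)·6.496²·sin(360°/16) = 129.20 mm²); the r=7.5 cylinder at (0.5, 15) gives a regular 16-gon of circumradius 7.5 (constant along its height) (area = (16/2)·7.500²·sin(360°/16) = 172.21 mm²); After the difference (first − rest): starting from the r=6.5 sphere (129.20 mm²), the r=7.5 cylinder at (0.5, 15) misses the remaining region (no effect) — area = 129.20 mm²; (whole slice rotated 85° about Z — lengths, areas and connectivity unchanged). So its area = 129.20 mm². Layer 34 (z = 8.16): the r=6.5 sphere contributes a regular 16-gon of circumradius √(6.5²−1.66²) = 6.284 (area = (16/2)·6.284²·sin(360°/16) = 120.91 mm²); the cylinder at (0.5, 15) is absent (z outside [3, 7]); After the difference (first − rest): none of the subtracted shapes is present at this height, so the r=6.5 sphere is unchanged — area = 120.91 mm²; (whole slice rotated 85° about Z — lengths, areas and connectivity unchanged). So its area = 120.91 mm². Layer 28 is larger (129.20 vs 120.91 mm²).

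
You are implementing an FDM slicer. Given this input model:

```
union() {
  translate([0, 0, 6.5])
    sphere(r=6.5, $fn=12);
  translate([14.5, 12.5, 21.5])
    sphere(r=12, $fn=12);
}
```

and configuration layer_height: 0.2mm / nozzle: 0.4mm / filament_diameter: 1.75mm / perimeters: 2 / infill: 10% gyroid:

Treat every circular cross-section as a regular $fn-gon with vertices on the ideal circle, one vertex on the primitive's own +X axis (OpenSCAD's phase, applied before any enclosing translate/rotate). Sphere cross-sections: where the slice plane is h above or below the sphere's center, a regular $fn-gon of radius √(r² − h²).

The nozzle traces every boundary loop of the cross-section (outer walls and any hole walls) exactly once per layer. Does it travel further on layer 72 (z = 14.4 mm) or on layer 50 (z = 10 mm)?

Layer 72 (z = 14.4): the sphere does not reach this height (|z−center|=7.900 > r=6.5); the sphere at (14.5, 12.5): section is a regular 12-gon, circumradius = √(r²−h²) = √(12²−7.1²) = 9.674 (perimeter = 2·12·9.674·sin(180°/12) = 60.09 mm); Merging all regions: only the r=12 sphere at (14.5, 12.5) is present, so the union is just that shape — boundary = 60.09 mm. So its perimeter = 60.09 mm. Layer 50 (z = 10): the sphere: section is a regular 12-gon, circumradius = √(r²−h²) = √(6.5²−3.5²) = 5.477 (perimeter = 2·12·5.477·sin(180°/12) = 34.02 mm); the r=12 sphere at (14.5, 12.5) contributes a regular 12-gon of circumradius √(12²−11.5²) = 3.428 (perimeter = 2·12·3.428·sin(180°/12) = 21.29 mm); Merging all regions: the 2 present regions are separate (no shared area or edge), so areas and boundary lengths simply add and each stays a separate island — boundary = 55.32 mm. So its perimeter = 55.32 mm. Layer 72 is larger (60.09 vs 55.32 mm).

layer 72 (z = 14.4 mm)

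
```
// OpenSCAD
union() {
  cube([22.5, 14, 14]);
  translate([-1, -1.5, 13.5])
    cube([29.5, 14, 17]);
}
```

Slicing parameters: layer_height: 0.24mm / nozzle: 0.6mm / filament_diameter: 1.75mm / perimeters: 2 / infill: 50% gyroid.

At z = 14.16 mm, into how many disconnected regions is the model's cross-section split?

1

At z = 14.16 mm: the cube is absent (z outside [0, 14]); the cube at (-1, -1.5) is present — its section is the full 29.5×14 rectangle; Merging all regions: only the 29.5×14 cube at (-1, -1.5) is present, so the union is just that shape — 1 connected region. The result has 1 disconnected region.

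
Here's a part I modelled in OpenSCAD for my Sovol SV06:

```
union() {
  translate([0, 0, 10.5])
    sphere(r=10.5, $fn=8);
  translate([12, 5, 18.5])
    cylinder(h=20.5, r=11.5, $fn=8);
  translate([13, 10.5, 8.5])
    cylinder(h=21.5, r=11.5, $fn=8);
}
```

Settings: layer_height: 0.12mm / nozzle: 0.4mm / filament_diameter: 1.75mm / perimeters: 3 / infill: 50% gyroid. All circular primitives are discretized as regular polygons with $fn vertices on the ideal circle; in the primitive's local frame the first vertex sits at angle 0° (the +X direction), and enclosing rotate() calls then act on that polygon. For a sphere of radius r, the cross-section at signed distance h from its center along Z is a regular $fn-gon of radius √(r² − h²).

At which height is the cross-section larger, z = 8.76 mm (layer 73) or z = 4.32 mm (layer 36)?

Layer 73 (z = 8.76): the r=10.5 sphere slices to a regular 8-gon of circumradius 10.355 (√(r²−h²) with h=1.74 from center) (area = (8/2)·10.355²·sin(360°/8) = 303.27 mm²); the cylinder at (12, 5) does not reach this height (z outside [18.5, 39]); the r=11.5 cylinder at (13, 10.5) gives a regular 8-gon of circumradius 11.5 (constant along its height) (area = (8/2)·11.500²·sin(360°/8) = 374.06 mm²); Merging all regions: the regions partially overlap — summed areas 677.33 mm² minus the doubly-counted overlap 32.47 mm² gives 644.86 mm² — area = 644.86 mm². So its area = 644.86 mm². Layer 36 (z = 4.32): the r=10.5 sphere contributes a regular 8-gon of circumradius √(10.5²−6.18²) = 8.489 (area = (8/2)·8.489²·sin(360°/8) = 203.81 mm²); the cylinder at (12, 5) does not reach this height (z outside [18.5, 39]); the cylinder at (13, 10.5) is absent (z outside [8.5, 30]); Merging all regions: only the r=10.5 sphere is present, so the union is just that shape — area = 203.81 mm². So its area = 203.81 mm². Layer 73 is larger (644.86 vs 203.81 mm²).

layer 73 (z = 8.76 mm)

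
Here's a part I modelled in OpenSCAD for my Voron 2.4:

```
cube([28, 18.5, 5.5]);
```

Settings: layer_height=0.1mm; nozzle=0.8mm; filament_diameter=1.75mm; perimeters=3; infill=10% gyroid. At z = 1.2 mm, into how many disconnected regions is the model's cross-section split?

1

At z = 1.2 mm: the cube (footprint 28×18.5) is included at this height. The result has 1 disconnected region.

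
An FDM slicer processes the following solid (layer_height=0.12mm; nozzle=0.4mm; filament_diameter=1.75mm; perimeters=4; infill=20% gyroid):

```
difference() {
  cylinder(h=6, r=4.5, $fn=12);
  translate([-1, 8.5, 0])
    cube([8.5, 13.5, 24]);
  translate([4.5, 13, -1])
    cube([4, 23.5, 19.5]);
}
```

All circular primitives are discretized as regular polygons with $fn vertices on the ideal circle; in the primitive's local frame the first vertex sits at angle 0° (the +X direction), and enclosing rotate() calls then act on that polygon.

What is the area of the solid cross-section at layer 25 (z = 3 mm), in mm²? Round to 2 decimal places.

At z = 3 mm: the r=4.5 cylinder contributes a regular 12-gon of circumradius 4.5 (area = (12/2)·4.500²·sin(360°/12) = 60.75 mm²); the 8.5×13.5 cube at (-1, 8.5) contributes its full rectangle (area 114.75 mm²); the 4×23.5 cube at (4.5, 13) contributes its full rectangle (area 94.00 mm²); Subtracting the remaining from the first: starting from the r=4.5 cylinder (60.75 mm²), the 8.5×13.5 cube at (-1, 8.5) misses the remaining region (no effect); the 4×23.5 cube at (4.5, 13) misses the remaining region (no effect) — area = 60.75 mm². Overall, the cross-section is a single solid region. Net area = 60.75 mm².

60.75 mm²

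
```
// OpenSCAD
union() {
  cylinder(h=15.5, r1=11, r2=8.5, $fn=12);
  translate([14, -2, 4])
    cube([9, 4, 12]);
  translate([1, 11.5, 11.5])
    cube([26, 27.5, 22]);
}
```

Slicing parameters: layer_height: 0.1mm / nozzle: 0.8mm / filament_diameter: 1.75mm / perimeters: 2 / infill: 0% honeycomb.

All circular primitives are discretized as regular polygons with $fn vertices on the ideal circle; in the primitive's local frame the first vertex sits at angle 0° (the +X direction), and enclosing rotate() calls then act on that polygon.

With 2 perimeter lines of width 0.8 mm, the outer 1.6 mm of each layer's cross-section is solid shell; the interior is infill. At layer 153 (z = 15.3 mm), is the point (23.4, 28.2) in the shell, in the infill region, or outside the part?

infill

At z = 15.3 mm: the cone: at t=0.987 of its height the radius interpolates to r₁+(r₂−r₁)t = 8.532, giving a regular 12-gon of that circumradius; the 9×4 cube at (14, -2) contributes its full rectangle; the cube at (1, 11.5) is present — its section is the full 26×27.5 rectangle; Taking the union: the 3 present regions are separate (no shared area or edge), so areas and boundary lengths simply add and each stays a separate island — 3 connected regions. Overall, the cross-section has 3 separate islands. The nearest boundary edge runs (27.00, 39.00)→(27.00, 11.50); distance from the point to it = 3.60 mm. (Shell/infill is judged within the island containing the point — the largest one.) The point is inside the cross-section and 3.60 mm from the nearest boundary — more than the 1.6 mm shell width (2 × 0.8), so it's in the infill interior.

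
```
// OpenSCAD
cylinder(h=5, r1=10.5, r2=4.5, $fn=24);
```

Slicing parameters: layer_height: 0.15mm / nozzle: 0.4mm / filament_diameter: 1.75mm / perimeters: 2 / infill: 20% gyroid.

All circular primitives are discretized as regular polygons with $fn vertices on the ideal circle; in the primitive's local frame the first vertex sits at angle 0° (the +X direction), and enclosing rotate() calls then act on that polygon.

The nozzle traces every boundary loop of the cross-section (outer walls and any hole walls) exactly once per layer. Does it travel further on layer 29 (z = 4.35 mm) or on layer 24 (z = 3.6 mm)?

Layer 29 (z = 4.35): the cone: at t=0.870 of its height the radius interpolates to r₁+(r₂−r₁)t = 5.280, giving a regular 24-gon of that circumradius (perimeter = 2·24·5.280·sin(180°/24) = 33.08 mm). So its perimeter = 33.08 mm. Layer 24 (z = 3.6): the cone contributes a regular 24-gon of circumradius 6.180 (interpolated between r1=10.5 and r2=4.5 at t=0.720) (perimeter = 2·24·6.180·sin(180°/24) = 38.72 mm). So its perimeter = 38.72 mm. Layer 24 is larger (38.72 vs 33.08 mm).

layer 24 (z = 3.6 mm)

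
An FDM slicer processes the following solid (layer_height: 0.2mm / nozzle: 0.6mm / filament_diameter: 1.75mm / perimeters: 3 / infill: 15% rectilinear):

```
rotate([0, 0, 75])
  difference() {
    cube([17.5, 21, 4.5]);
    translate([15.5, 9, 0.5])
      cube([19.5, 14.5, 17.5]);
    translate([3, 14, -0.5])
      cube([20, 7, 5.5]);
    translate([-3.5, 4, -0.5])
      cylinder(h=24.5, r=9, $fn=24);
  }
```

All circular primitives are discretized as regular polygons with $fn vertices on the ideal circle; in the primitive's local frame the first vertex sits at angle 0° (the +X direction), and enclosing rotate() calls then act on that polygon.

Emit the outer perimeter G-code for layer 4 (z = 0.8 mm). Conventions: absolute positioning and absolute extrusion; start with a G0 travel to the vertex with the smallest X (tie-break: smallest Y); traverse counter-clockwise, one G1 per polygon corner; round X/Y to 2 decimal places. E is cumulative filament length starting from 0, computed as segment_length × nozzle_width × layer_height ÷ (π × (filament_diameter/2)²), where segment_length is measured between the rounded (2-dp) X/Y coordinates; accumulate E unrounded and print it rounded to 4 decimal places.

At z = 0.8 mm: the cube (footprint 17.5×21) is included at this height; the 19.5×14.5 cube at (15.5, 9) contributes its full rectangle; the cube at (3, 14) is present — its section is the full 20×7 rectangle; the r=9 cylinder at (-3.5, 4) gives a regular 24-gon of circumradius 9 (constant along its height); Taking the first minus the rest: starting from the 17.5×21 cube, the 19.5×14.5 cube at (15.5, 9) partially overlaps it — only the 24.00 mm² overlap (of its 282.75 mm²) is removed, clipping the outline; the 20×7 cube at (3, 14) partially overlaps it — only the 87.50 mm² overlap (of its 140.00 mm²) is removed, clipping the outline; the r=9 cylinder at (-3.5, 4) partially overlaps it — only the 52.95 mm² overlap (of its 251.57 mm²) is removed, clipping the outline — 1 connected region; (whole slice rotated 75° about Z — lengths, areas and connectivity unchanged). The outline is a single polygon with 15 vertices. Extrusion per mm of travel: 0.6 × 0.2 / (π × 0.875²) = 0.049890. Accumulating E over each segment gives final E = 3.7376.

G0 X-20.28 Y5.44 Z0.80
G1 X-11.79 Y3.16 E0.4386
G1 X-11.13 Y4.02 E0.4927
G1 X-9.27 Y5.45 E0.6097
G1 X-7.10 Y6.35 E0.7269
G1 X-4.77 Y6.65 E0.8441
G1 X-2.44 Y6.35 E0.9613
G1 X-0.27 Y5.45 E1.0785
G1 X1.17 Y4.35 E1.1689
G1 X4.53 Y16.90 E1.8171
G1 X-4.16 Y19.23 E2.2660
G1 X-4.68 Y17.30 E2.3657
G1 X-9.51 Y18.60 E2.6152
G1 X-12.75 Y6.52 E3.2392
G1 X-19.51 Y8.33 E3.5883
G1 X-20.28 Y5.44 E3.7376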